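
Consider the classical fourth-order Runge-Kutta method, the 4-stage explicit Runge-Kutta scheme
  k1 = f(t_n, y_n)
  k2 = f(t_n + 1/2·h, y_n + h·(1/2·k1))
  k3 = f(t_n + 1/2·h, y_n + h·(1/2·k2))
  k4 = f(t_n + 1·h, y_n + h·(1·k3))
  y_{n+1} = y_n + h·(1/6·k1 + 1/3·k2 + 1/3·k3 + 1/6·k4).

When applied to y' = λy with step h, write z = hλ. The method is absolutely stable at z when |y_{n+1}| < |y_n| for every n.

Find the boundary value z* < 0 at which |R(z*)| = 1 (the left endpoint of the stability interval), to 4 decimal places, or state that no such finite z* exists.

With y'=λy (z=hλ):
  order 4, 4-stage ⇒ R(z)=1+z+z^2/2+z^3/6+z^4/24
  (e.g. R(-0.63)=0.53334, |R|=0.53334)

Need |R(x)|<1, x<0.
x=-0.63: |R|=0.5333
|R(-3.09)|=1.5654 |R(-2.31)|=0.4901 |R(-1.17)|=0.3256
Bisect:
  x_lo=-3.1494 |R|=1.7029  x_hi=-0.3362 |R|=0.7145
  mid=-1.74280 |R|=0.27802 →hi
  mid=-2.44611 |R|=0.59799 →hi
  mid=-2.79776 |R|=1.01896 →lo
  mid=-2.62194 |R|=0.78038 →hi
  mid=-2.70985 |R|=0.89209 →hi
  mid=-2.75381 |R|=0.95356 →hi
  mid=-2.77578 |R|=0.98576 →hi
  mid=-2.78677 |R|=1.00223 →lo
  mid=-2.78128 |R|=0.99397 →hi
  mid=-2.78403 |R|=0.99809 →hi
  ...
  [-2.78540,-2.78523] ⇒ x*=-2.7853
Interval (-2.7853, 0).

left endpoint -2.7853.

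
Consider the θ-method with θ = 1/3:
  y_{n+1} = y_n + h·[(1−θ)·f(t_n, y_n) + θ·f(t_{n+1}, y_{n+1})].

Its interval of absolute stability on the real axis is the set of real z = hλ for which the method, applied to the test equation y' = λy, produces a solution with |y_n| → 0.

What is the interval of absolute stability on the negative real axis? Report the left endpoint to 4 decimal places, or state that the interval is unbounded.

Set f=λy, z=hλ:
  y_{n+1} = y_n + z·[2/3·y_n + 1/3·y_{n+1}] ⇒ (1 − 1/3z)y_{n+1} = (1 + 2/3z)y_n
  so R(z) = (1 + 2/3z)/(1 − 1/3z).

Boundary: |R(x)|=1, x<0.
x=-1.44: |R|=0.0270
R=−1: 1+2/3x = −1+1/3x ⇒ -1/3x=2 ⇒ x=2/(-1/3)=-6.0000
Confirm numerically:
  x=-5.135: |R|=0.89367 <1
  x=-4.429: |R|=0.78853 <1
  x=-3.104: |R|=0.52556 <1
  x=-6.550: |R|=1.05759 >1
  x=-6.196: |R|=1.02131 >1
Stable set (-6.0000, 0).

z∈(-6.0000,0).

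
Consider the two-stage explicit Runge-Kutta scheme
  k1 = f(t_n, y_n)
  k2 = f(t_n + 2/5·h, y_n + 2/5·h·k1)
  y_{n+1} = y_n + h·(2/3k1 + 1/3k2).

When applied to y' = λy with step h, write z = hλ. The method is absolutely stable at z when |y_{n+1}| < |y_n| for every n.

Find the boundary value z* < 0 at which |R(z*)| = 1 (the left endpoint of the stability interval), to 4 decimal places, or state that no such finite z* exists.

z* = -7.5000.

On y'=λy, z=hλ:
  k1=λy_n ⇒ h·k1=z·y_n;  k2=λ(1+2/5z)y_n ⇒ h·k2=z(1+2/5z)y_n
  y_{n+1}/y_n = 1 + 2/3z + 1/3z(1+2/5z) = 1 + z + 2/15z²
  Hence R(z) = 1 + z + 2/15z².

Need |R(x)|<1, x<0.
x=-1.5: |R|=0.2000
R=1: x+2/15x²=0 ⇒ x=−15/2=-7.5000; min R=1−1/(4·2/15)=-0.8750>−1
Confirm numerically:
  x=-7.412: |R|=0.91303 <1
  x=-6.297: |R|=0.01004 <1
  x=-3.653: |R|=0.87375 <1
  x=-3.034: |R|=0.80665 <1
  x=-7.970: |R|=1.49945 >1
  x=-7.723: |R|=1.22963 >1
  x=-7.691: |R|=1.19586 >1
Interval (-7.5000, 0).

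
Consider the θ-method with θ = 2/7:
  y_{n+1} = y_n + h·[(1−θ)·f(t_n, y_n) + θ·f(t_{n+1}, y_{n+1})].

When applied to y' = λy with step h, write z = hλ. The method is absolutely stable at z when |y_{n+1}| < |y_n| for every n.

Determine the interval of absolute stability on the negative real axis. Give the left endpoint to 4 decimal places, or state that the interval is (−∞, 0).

With y'=λy (z=hλ):
  y_{n+1} = y_n + z·[5/7·y_n + 2/7·y_{n+1}] ⇒ (1 − 2/7z)y_{n+1} = (1 + 5/7z)y_n
  Hence R(z) = (1 + 5/7z)/(1 − 2/7z).

Solve |R(x)|<1 on ℝ⁻.
x=-0.79: |R|=0.3555
R=−1: 1+5/7x = −1+2/7x ⇒ -3/7x=2 ⇒ x=2/(-3/7)=-4.6667
Confirm numerically:
  x=-4.307: |R|=0.93090 <1
  x=-3.539: |R|=0.75970 <1
  x=-2.311: |R|=0.39193 <1
  x=-1.867: |R|=0.21753 <1
  x=-5.173: |R|=1.08757 >1
  x=-5.074: |R|=1.07126 >1
So |R|<1 on (-4.6667, 0).

z∈(-4.6667,0).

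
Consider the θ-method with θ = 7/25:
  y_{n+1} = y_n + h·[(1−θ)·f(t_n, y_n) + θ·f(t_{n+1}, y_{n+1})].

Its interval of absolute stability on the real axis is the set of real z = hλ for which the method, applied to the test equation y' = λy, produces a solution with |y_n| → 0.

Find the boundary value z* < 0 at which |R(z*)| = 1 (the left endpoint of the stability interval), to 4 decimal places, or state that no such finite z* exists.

On y'=λy, z=hλ:
  y_{n+1} = y_n + z·[18/25·y_n + 7/25·y_{n+1}] ⇒ (1 − 7/25z)y_{n+1} = (1 + 18/25z)y_n
  Hence R(z) = (1 + 18/25z)/(1 − 7/25z).

Solve |R(x)|<1 on ℝ⁻.
x=-1.26: |R|=0.0686
R=−1: 1+18/25x = −1+7/25x ⇒ -11/25x=2 ⇒ x=2/(-11/25)=-4.5455
Confirm numerically:
  x=-3.955: |R|=0.87672 <1
  x=-3.521: |R|=0.77302 <1
  x=-3.165: |R|=0.67798 <1
  x=-2.428: |R|=0.44538 <1
  x=-5.001: |R|=1.08351 >1
  x=-4.865: |R|=1.05952 >1
Stable set (-4.5455, 0).

z* = -4.5455.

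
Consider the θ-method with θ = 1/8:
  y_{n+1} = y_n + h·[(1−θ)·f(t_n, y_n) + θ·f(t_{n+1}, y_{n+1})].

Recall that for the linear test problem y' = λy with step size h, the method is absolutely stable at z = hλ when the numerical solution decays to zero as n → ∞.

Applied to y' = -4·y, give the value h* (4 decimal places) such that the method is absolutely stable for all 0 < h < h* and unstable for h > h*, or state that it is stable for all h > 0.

Set f=λy, z=hλ:
  y_{n+1} = y_n + z·[7/8·y_n + 1/8·y_{n+1}] ⇒ (1 − 1/8z)y_{n+1} = (1 + 7/8z)y_n
  ⇒ R(z) = (1 + 7/8z)/(1 − 1/8z).

Find x<0 with |R(x)|<1.
x=-1.01: |R|=0.1032
R=−1: 1+7/8x = −1+1/8x ⇒ -3/4x=2 ⇒ x=2/(-3/4)=-2.6667
Confirm numerically:
  x=-1.437: |R|=0.21818 <1
  x=-1.376: |R|=0.17406 <1
  x=-1.198: |R|=0.04197 <1
  x=-3.108: |R|=1.23839 >1
  x=-3.090: |R|=1.22904 >1
  x=-3.068: |R|=1.21756 >1
Interval (-2.6667, 0).

(-2.6667,0); λ=-4 ⇒ h* = (8/3)/4 = 0.6667.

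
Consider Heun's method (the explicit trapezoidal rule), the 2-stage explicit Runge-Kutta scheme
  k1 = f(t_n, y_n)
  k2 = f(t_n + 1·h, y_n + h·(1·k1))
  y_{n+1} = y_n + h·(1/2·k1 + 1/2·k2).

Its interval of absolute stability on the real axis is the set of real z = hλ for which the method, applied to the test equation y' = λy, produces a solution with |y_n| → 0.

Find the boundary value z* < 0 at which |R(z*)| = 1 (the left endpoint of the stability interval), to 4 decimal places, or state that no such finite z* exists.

With y'=λy (z=hλ):
  order 2, 2-stage ⇒ R(z)=1+z+z^2/2
  (e.g. R(-0.7)=0.54500, |R|=0.54500)

Find x<0 with |R(x)|<1.
x=-0.7: |R|=0.5450
|R(-2.4)|=1.4800 |R(-1.31)|=0.5481 |R(-1.06)|=0.5018
Bisect:
  x_lo=-2.7024 |R|=1.9491  x_hi=-0.2967 |R|=0.7473
  mid=-1.49957 |R|=0.62479 →hi
  mid=-2.10100 |R|=1.10610 →lo
  mid=-1.80028 |R|=0.82023 →hi
  mid=-1.95064 |R|=0.95186 →hi
  mid=-2.02582 |R|=1.02615 →lo
  mid=-1.98823 |R|=0.98830 →hi
  mid=-2.00702 |R|=1.00705 →lo
  ...
  [-2.00012,-1.99998] ⇒ x*=-2.0000
Interval (-2.0000, 0).

z* = -2.0000.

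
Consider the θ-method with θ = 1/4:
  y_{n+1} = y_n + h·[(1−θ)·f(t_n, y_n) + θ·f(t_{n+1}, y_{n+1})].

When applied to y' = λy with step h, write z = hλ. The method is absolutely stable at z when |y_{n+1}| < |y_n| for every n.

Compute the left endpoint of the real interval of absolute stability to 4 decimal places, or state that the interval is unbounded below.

z* = -4.0000.

Test eqn y'=λy, z=hλ:
  y_{n+1} = y_n + z·[3/4·y_n + 1/4·y_{n+1}] ⇒ (1 − 1/4z)y_{n+1} = (1 + 3/4z)y_n
  ⇒ R(z) = (1 + 3/4z)/(1 − 1/4z).

Solve |R(x)|<1 on ℝ⁻.
x=-0.88: |R|=0.2787
R=−1: 1+3/4x = −1+1/4x ⇒ -1/2x=2 ⇒ x=2/(-1/2)=-4.0000
Confirm numerically:
  x=-3.435: |R|=0.84802 <1
  x=-2.898: |R|=0.68049 <1
  x=-2.769: |R|=0.63628 <1
  x=-2.420: |R|=0.50779 <1
  x=-4.436: |R|=1.10337 >1
  x=-4.037: |R|=1.00921 >1
  x=-4.024: |R|=1.00598 >1
Interval (-4.0000, 0).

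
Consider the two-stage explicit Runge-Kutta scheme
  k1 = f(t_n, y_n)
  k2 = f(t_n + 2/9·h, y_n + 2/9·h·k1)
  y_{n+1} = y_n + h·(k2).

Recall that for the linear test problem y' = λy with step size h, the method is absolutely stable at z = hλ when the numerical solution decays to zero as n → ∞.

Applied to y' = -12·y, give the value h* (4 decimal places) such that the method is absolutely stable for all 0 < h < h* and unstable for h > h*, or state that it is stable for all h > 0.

With y'=λy (z=hλ):
  k1=λy_n ⇒ h·k1=z·y_n;  k2=λ(1+2/9z)y_n ⇒ h·k2=z(1+2/9z)y_n
  y_{n+1}/y_n = 1 + z(1+2/9z) = 1 + z + 2/9z²
  so R(z) = 1 + z + 2/9z².

Boundary: |R(x)|=1, x<0.
x=-1.58: |R|=0.0252
R=1: x+2/9x²=0 ⇒ x=−9/2=-4.5000; min R=1−1/(4·2/9)=-0.1250>−1
Confirm numerically:
  x=-4.353: |R|=0.85780 <1
  x=-2.995: |R|=0.00166 <1
  x=-2.894: |R|=0.03284 <1
  x=-2.275: |R|=0.12486 <1
  x=-5.011: |R|=1.56903 >1
  x=-4.583: |R|=1.08453 >1
So |R|<1 on (-4.5000, 0).

(-4.5000,0); λ=-12 ⇒ h* = (9/2)/12 = 0.3750.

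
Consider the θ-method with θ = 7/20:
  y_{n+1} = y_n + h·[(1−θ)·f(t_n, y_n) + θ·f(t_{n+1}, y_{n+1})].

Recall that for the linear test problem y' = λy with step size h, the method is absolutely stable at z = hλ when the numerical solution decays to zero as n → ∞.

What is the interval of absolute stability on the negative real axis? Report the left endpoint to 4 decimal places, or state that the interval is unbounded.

On y'=λy, z=hλ:
  y_{n+1} = y_n + z·[13/20·y_n + 7/20·y_{n+1}] ⇒ (1 − 7/20z)y_{n+1} = (1 + 13/20z)y_n
  Hence R(z) = (1 + 13/20z)/(1 − 7/20z).

Need |R(x)|<1, x<0.
x=-0.67: |R|=0.4573
R=−1: 1+13/20x = −1+7/20x ⇒ -3/10x=2 ⇒ x=2/(-3/10)=-6.6667
Confirm numerically:
  x=-4.442: |R|=0.73876 <1
  x=-4.351: |R|=0.72464 <1
  x=-3.910: |R|=0.65083 <1
  x=-7.207: |R|=1.04602 >1
  x=-7.168: |R|=1.04286 >1
  x=-6.717: |R|=1.00451 >1
So |R|<1 on (-6.6667, 0).

z∈(-6.6667,0).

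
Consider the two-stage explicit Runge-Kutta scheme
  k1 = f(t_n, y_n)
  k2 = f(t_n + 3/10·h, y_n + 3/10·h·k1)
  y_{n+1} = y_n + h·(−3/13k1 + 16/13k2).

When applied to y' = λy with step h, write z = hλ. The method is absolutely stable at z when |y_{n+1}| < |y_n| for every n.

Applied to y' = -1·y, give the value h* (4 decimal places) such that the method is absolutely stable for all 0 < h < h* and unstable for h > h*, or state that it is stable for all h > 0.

(-2.7083,0); λ=-1 ⇒ h* = (65/24)/1 = 2.7083.

With y'=λy (z=hλ):
  k1=λy_n ⇒ h·k1=z·y_n;  k2=λ(1+3/10z)y_n ⇒ h·k2=z(1+3/10z)y_n
  y_{n+1}/y_n = 1 − 3/13z + 16/13z(1+3/10z) = 1 + z + 24/65z²
  ⇒ R(z) = 1 + z + 24/65z².

Find x<0 with |R(x)|<1.
x=-0.57: |R|=0.5500
R=1: x+24/65x²=0 ⇒ x=−65/24=-2.7083; min R=1−1/(4·24/65)=0.3229>−1
Confirm numerically:
  x=-2.590: |R|=0.88684 <1
  x=-2.205: |R|=0.59021 <1
  x=-1.215: |R|=0.33007 <1
  x=-1.140: |R|=0.33985 <1
  x=-3.237: |R|=1.63186 >1
  x=-3.219: |R|=1.60695 >1
  x=-2.873: |R|=1.17468 >1
Stable set (-2.7083, 0).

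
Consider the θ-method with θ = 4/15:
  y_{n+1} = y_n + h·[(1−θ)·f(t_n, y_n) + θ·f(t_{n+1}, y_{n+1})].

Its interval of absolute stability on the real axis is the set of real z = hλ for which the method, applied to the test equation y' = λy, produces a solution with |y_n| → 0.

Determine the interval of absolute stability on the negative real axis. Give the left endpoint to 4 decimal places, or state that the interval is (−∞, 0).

Test eqn y'=λy, z=hλ:
  y_{n+1} = y_n + z·[11/15·y_n + 4/15·y_{n+1}] ⇒ (1 − 4/15z)y_{n+1} = (1 + 11/15z)y_n
  R(z) = (1 + 11/15z)/(1 − 4/15z).

Boundary: |R(x)|=1, x<0.
x=-1.32: |R|=0.0237
R=−1: 1+11/15x = −1+4/15x ⇒ -7/15x=2 ⇒ x=2/(-7/15)=-4.2857
Confirm numerically:
  x=-2.799: |R|=0.60273 <1
  x=-2.715: |R|=0.57483 <1
  x=-2.476: |R|=0.49133 <1
  x=-1.862: |R|=0.24421 <1
  x=-4.435: |R|=1.03192 >1
  x=-4.330: |R|=1.00959 >1
So |R|<1 on (-4.2857, 0).

z∈(-4.2857,0).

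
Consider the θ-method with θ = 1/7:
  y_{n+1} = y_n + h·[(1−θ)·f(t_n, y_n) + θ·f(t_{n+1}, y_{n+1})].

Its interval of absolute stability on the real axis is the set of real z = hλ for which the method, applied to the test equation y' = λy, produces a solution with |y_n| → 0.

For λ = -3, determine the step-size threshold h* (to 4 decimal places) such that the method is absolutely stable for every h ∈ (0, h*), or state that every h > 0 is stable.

(-2.8000,0); λ=-3 ⇒ h* = (14/5)/3 = 0.9333.

With y'=λy (z=hλ):
  y_{n+1} = y_n + z·[6/7·y_n + 1/7·y_{n+1}] ⇒ (1 − 1/7z)y_{n+1} = (1 + 6/7z)y_n
  so R(z) = (1 + 6/7z)/(1 − 1/7z).

Find x<0 with |R(x)|<1.
x=-1.38: |R|=0.1527
R=−1: 1+6/7x = −1+1/7x ⇒ -5/7x=2 ⇒ x=2/(-5/7)=-2.8000
Confirm numerically:
  x=-2.744: |R|=0.97126 <1
  x=-2.636: |R|=0.91490 <1
  x=-2.169: |R|=0.65591 <1
  x=-1.409: |R|=0.17291 <1
  x=-3.185: |R|=1.18900 >1
  x=-3.039: |R|=1.11904 >1
  x=-2.912: |R|=1.05650 >1
So |R|<1 on (-2.8000, 0).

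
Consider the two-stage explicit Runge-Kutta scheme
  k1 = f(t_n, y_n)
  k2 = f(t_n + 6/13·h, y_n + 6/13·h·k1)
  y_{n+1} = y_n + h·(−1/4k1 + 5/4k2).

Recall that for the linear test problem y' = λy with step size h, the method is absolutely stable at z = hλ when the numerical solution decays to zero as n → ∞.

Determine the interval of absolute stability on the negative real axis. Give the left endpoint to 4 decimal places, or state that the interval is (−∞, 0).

Test eqn y'=λy, z=hλ:
  k1=λy_n ⇒ h·k1=z·y_n;  k2=λ(1+6/13z)y_n ⇒ h·k2=z(1+6/13z)y_n
  y_{n+1}/y_n = 1 − 1/4z + 5/4z(1+6/13z) = 1 + z + 15/26z²
  R(z) = 1 + z + 15/26z².

Boundary: |R(x)|=1, x<0.
x=-0.34: |R|=0.7267
R=1: x+15/26x²=0 ⇒ x=−26/15=-1.7333; min R=1−1/(4·15/26)=0.5667>−1
Confirm numerically:
  x=-1.298: |R|=0.67400 <1
  x=-1.273: |R|=0.66192 <1
  x=-0.953: |R|=0.57097 <1
  x=-0.765: |R|=0.57263 <1
  x=-2.277: |R|=1.71419 >1
  x=-2.048: |R|=1.37179 >1
So |R|<1 on (-1.7333, 0).

z∈(-1.7333,0).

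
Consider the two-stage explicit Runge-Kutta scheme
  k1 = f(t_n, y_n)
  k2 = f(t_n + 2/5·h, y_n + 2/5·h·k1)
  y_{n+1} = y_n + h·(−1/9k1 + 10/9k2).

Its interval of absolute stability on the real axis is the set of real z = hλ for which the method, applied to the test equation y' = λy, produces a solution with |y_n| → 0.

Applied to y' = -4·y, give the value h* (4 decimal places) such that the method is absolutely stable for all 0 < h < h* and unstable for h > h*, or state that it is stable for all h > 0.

(-2.2500,0); λ=-4 ⇒ h* = (9/4)/4 = 0.5625.

On y'=λy, z=hλ:
  k1=λy_n ⇒ h·k1=z·y_n;  k2=λ(1+2/5z)y_n ⇒ h·k2=z(1+2/5z)y_n
  y_{n+1}/y_n = 1 − 1/9z + 10/9z(1+2/5z) = 1 + z + 4/9z²
  so R(z) = 1 + z + 4/9z².

Solve |R(x)|<1 on ℝ⁻.
x=-0.47: |R|=0.6282
R=1: x+4/9x²=0 ⇒ x=−9/4=-2.2500; min R=1−1/(4·4/9)=0.4375>−1
Confirm numerically:
  x=-2.222: |R|=0.97235 <1
  x=-1.427: |R|=0.47804 <1
  x=-1.156: |R|=0.43793 <1
  x=-2.526: |R|=1.30986 >1
  x=-2.378: |R|=1.13528 >1
Interval (-2.2500, 0).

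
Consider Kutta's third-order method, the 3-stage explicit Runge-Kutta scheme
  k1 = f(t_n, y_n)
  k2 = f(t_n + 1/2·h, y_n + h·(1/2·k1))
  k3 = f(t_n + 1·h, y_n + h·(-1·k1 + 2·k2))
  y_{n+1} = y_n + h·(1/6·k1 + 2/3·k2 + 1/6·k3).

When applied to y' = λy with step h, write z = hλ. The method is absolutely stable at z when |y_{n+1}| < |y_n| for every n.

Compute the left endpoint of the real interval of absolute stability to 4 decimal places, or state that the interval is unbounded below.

Set f=λy, z=hλ:
  order 3, 3-stage ⇒ R(z)=1+z+z^2/2+z^3/6
  (e.g. R(-0.92)=0.37342, |R|=0.37342)

Find x<0 with |R(x)|<1.
x=-0.92: |R|=0.3734
|R(-1.83)|=0.1770 |R(-1.13)|=0.2680 |R(-0.59)|=0.5498
Bisect:
  x_lo=-3.1889 |R|=2.5089  x_hi=-0.2928 |R|=0.7459
  mid=-1.74083 |R|=0.10484 →hi
  mid=-2.46484 |R|=0.92295 →hi
  mid=-2.82685 |R|=1.59623 →lo
  mid=-2.64584 |R|=1.23263 →lo
  mid=-2.55534 |R|=1.07142 →lo
  mid=-2.51009 |R|=0.99564 →hi
  mid=-2.53272 |R|=1.03314 →lo
  ...
  [-2.51292,-2.51274] ⇒ x*=-2.5127
Interval (-2.5127, 0).

z* = -2.5127.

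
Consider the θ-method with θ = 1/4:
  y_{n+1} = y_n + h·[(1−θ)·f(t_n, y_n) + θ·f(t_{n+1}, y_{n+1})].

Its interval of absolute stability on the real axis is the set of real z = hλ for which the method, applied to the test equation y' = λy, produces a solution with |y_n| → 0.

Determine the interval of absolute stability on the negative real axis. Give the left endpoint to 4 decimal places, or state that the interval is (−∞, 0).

Set f=λy, z=hλ:
  y_{n+1} = y_n + z·[3/4·y_n + 1/4·y_{n+1}] ⇒ (1 − 1/4z)y_{n+1} = (1 + 3/4z)y_n
  Hence R(z) = (1 + 3/4z)/(1 − 1/4z).

Need |R(x)|<1, x<0.
x=-1.68: |R|=0.1831
R=−1: 1+3/4x = −1+1/4x ⇒ -1/2x=2 ⇒ x=2/(-1/2)=-4.0000
Confirm numerically:
  x=-3.560: |R|=0.88360 <1
  x=-3.447: |R|=0.85148 <1
  x=-2.434: |R|=0.51321 <1
  x=-1.683: |R|=0.18459 <1
  x=-4.579: |R|=1.13498 >1
  x=-4.454: |R|=1.10740 >1
So |R|<1 on (-4.0000, 0).

(-4.0000, 0).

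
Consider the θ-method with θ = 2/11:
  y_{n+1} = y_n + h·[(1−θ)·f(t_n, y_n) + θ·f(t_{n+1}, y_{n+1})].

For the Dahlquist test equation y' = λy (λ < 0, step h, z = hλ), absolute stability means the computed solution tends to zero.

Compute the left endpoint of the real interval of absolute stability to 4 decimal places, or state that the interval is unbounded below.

Test eqn y'=λy, z=hλ:
  y_{n+1} = y_n + z·[9/11·y_n + 2/11·y_{n+1}] ⇒ (1 − 2/11z)y_{n+1} = (1 + 9/11z)y_n
  ⇒ R(z) = (1 + 9/11z)/(1 − 2/11z).

Solve |R(x)|<1 on ℝ⁻.
x=-0.81: |R|=0.2940
R=−1: 1+9/11x = −1+2/11x ⇒ -7/11x=2 ⇒ x=2/(-7/11)=-3.1429
Confirm numerically:
  x=-2.467: |R|=0.70309 <1
  x=-2.344: |R|=0.64355 <1
  x=-1.466: |R|=0.15748 <1
  x=-3.637: |R|=1.18929 >1
  x=-3.471: |R|=1.12802 >1
  x=-3.294: |R|=1.06015 >1
Interval (-3.1429, 0).

left endpoint -3.1429.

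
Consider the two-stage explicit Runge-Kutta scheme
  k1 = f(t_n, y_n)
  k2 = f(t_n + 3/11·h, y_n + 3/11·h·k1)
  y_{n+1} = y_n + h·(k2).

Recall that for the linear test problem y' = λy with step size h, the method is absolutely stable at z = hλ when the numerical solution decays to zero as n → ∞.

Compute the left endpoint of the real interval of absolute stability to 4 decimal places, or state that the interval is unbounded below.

z* = -3.6667.

On y'=λy, z=hλ:
  k1=λy_n ⇒ h·k1=z·y_n;  k2=λ(1+3/11z)y_n ⇒ h·k2=z(1+3/11z)y_n
  y_{n+1}/y_n = 1 + z(1+3/11z) = 1 + z + 3/11z²
  so R(z) = 1 + z + 3/11z².

Boundary: |R(x)|=1, x<0.
x=-1.53: |R|=0.1084
R=1: x+3/11x²=0 ⇒ x=−11/3=-3.6667; min R=1−1/(4·3/11)=0.0833>−1
Confirm numerically:
  x=-3.340: |R|=0.70244 <1
  x=-2.084: |R|=0.10047 <1
  x=-1.672: |R|=0.09043 <1
  x=-4.098: |R|=1.48207 >1
  x=-3.877: |R|=1.22240 >1
Stable set (-3.6667, 0).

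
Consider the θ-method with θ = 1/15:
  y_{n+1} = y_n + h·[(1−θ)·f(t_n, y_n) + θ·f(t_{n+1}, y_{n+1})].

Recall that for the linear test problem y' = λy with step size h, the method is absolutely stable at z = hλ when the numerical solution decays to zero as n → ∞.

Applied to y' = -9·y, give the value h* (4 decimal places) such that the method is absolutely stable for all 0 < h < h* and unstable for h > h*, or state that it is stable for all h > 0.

Test eqn y'=λy, z=hλ:
  y_{n+1} = y_n + z·[14/15·y_n + 1/15·y_{n+1}] ⇒ (1 − 1/15z)y_{n+1} = (1 + 14/15z)y_n
  so R(z) = (1 + 14/15z)/(1 − 1/15z).

Need |R(x)|<1, x<0.
x=-1.55: |R|=0.4048
R=−1: 1+14/15x = −1+1/15x ⇒ -13/15x=2 ⇒ x=2/(-13/15)=-2.3077
Confirm numerically:
  x=-2.102: |R|=0.84364 <1
  x=-2.008: |R|=0.77093 <1
  x=-1.911: |R|=0.69505 <1
  x=-1.445: |R|=0.31803 <1
  x=-2.892: |R|=1.42455 >1
  x=-2.784: |R|=1.34818 >1
  x=-2.329: |R|=1.01598 >1
So |R|<1 on (-2.3077, 0).

(-2.3077,0); λ=-9 ⇒ h* = (30/13)/9 = 0.2564.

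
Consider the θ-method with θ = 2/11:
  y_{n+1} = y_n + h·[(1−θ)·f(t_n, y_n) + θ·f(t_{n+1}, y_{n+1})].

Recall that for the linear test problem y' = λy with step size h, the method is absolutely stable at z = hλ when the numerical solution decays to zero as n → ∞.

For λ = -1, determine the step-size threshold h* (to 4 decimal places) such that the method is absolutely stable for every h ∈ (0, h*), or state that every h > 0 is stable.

With y'=λy (z=hλ):
  y_{n+1} = y_n + z·[9/11·y_n + 2/11·y_{n+1}] ⇒ (1 − 2/11z)y_{n+1} = (1 + 9/11z)y_n
  so R(z) = (1 + 9/11z)/(1 − 2/11z).

Need |R(x)|<1, x<0.
x=-0.82: |R|=0.2864
R=−1: 1+9/11x = −1+2/11x ⇒ -7/11x=2 ⇒ x=2/(-7/11)=-3.1429
Confirm numerically:
  x=-2.941: |R|=0.91630 <1
  x=-2.766: |R|=0.84043 <1
  x=-2.554: |R|=0.74410 <1
  x=-1.670: |R|=0.28103 <1
  x=-3.466: |R|=1.12614 >1
  x=-3.278: |R|=1.05388 >1
  x=-3.219: |R|=1.03057 >1
Stable set (-3.1429, 0).

(-3.1429,0); λ=-1 ⇒ h* = (22/7)/1 = 3.1429.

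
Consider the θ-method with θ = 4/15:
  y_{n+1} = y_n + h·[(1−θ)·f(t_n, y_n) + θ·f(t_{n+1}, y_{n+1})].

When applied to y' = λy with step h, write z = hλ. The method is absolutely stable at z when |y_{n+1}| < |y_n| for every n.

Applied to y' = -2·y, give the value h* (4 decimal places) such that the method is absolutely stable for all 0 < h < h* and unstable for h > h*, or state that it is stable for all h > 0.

On y'=λy, z=hλ:
  y_{n+1} = y_n + z·[11/15·y_n + 4/15·y_{n+1}] ⇒ (1 − 4/15z)y_{n+1} = (1 + 11/15z)y_n
  Hence R(z) = (1 + 11/15z)/(1 − 4/15z).

Boundary: |R(x)|=1, x<0.
x=-1.24: |R|=0.0681
R=−1: 1+11/15x = −1+4/15x ⇒ -7/15x=2 ⇒ x=2/(-7/15)=-4.2857
Confirm numerically:
  x=-4.235: |R|=0.98889 <1
  x=-3.975: |R|=0.92961 <1
  x=-3.502: |R|=0.81088 <1
  x=-4.732: |R|=1.09208 >1
  x=-4.493: |R|=1.04401 >1
  x=-4.317: |R|=1.00679 >1
So |R|<1 on (-4.2857, 0).

(-4.2857,0); λ=-2 ⇒ h* = (30/7)/2 = 2.1429.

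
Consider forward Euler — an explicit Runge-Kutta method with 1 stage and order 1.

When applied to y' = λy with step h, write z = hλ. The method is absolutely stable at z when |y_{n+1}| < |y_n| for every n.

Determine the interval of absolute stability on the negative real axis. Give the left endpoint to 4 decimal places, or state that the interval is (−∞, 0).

Test eqn y'=λy, z=hλ:
  order 1, 1-stage ⇒ R(z)=1+z
  (e.g. R(-1.49)=-0.49000, |R|=0.49000)

Boundary: |R(x)|=1, x<0.
x=-1.49: |R|=0.4900
|R(-2.15)|=1.1500 |R(-1.95)|=0.9500 |R(-0.91)|=0.0900
Bisect:
  x_lo=-2.4085 |R|=1.4085  x_hi=-0.2513 |R|=0.7487
  mid=-1.32990 |R|=0.32990 →hi
  mid=-1.86920 |R|=0.86920 →hi
  mid=-2.13885 |R|=1.13885 →lo
  mid=-2.00403 |R|=1.00403 →lo
  mid=-1.93661 |R|=0.93661 →hi
  mid=-1.97032 |R|=0.97032 →hi
  mid=-1.98717 |R|=0.98717 →hi
  ...
  [-2.00008,-1.99995] ⇒ x*=-2.0000
Stable set (-2.0000, 0).

z∈(-2.0000,0).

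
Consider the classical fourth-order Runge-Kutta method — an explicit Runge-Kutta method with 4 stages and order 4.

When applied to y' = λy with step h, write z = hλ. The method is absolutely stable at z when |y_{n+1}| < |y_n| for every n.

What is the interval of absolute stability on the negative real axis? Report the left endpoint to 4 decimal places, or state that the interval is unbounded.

Test eqn y'=λy, z=hλ:
  order 4, 4-stage ⇒ R(z)=1+z+z^2/2+z^3/6+z^4/24
  (e.g. R(-0.92)=0.40327, |R|=0.40327)

Boundary: |R(x)|=1, x<0.
x=-0.92: |R|=0.4033
|R(-2.46)|=0.6106 |R(-1.66)|=0.2718 |R(-0.61)|=0.5440
Bisect:
  x_lo=-3.5069 |R|=2.7562  x_hi=-0.0588 |R|=0.9429
  mid=-1.78287 |R|=0.28292 →hi
  mid=-2.64489 |R|=0.80815 →hi
  mid=-3.07591 |R|=1.53416 →lo
  mid=-2.86040 |R|=1.11927 →lo
  mid=-2.75265 |R|=0.95188 →hi
  mid=-2.80652 |R|=1.03248 →lo
  mid=-2.77958 |R|=0.99143 →hi
  ...
  [-2.78548,-2.78527] ⇒ x*=-2.7853
So |R|<1 on (-2.7853, 0).

(-2.7853, 0).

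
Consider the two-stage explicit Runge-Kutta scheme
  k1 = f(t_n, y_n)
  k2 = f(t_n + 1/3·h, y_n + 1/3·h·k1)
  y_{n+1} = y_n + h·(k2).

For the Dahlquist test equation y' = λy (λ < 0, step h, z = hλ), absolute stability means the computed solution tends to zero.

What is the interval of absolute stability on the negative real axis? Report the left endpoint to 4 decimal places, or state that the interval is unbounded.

Set f=λy, z=hλ:
  k1=λy_n ⇒ h·k1=z·y_n;  k2=λ(1+1/3z)y_n ⇒ h·k2=z(1+1/3z)y_n
  y_{n+1}/y_n = 1 + z(1+1/3z) = 1 + z + 1/3z²
  R(z) = 1 + z + 1/3z².

Solve |R(x)|<1 on ℝ⁻.
x=-1.76: |R|=0.2725
R=1: x+1/3x²=0 ⇒ x=−3=-3.0000; min R=1−1/(4·1/3)=0.2500>−1
Confirm numerically:
  x=-2.512: |R|=0.59138 <1
  x=-1.836: |R|=0.28763 <1
  x=-1.452: |R|=0.25077 <1
  x=-1.447: |R|=0.25094 <1
  x=-3.550: |R|=1.65083 >1
  x=-3.310: |R|=1.34203 >1
  x=-3.113: |R|=1.11726 >1
Stable set (-3.0000, 0).

z∈(-3.0000,0).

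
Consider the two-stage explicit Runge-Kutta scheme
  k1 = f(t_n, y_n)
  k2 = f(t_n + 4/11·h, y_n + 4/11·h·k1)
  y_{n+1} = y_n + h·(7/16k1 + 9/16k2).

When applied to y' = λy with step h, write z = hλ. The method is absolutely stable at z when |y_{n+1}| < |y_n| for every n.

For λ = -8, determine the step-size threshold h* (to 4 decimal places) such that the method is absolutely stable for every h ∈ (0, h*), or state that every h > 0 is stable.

On y'=λy, z=hλ:
  k1=λy_n ⇒ h·k1=z·y_n;  k2=λ(1+4/11z)y_n ⇒ h·k2=z(1+4/11z)y_n
  y_{n+1}/y_n = 1 + 7/16z + 9/16z(1+4/11z) = 1 + z + 9/44z²
  ⇒ R(z) = 1 + z + 9/44z².

Need |R(x)|<1, x<0.
x=-0.58: |R|=0.4888
R=1: x+9/44x²=0 ⇒ x=−44/9=-4.8889; min R=1−1/(4·9/44)=-0.2222>−1
Confirm numerically:
  x=-4.034: |R|=0.29460 <1
  x=-3.680: |R|=0.09004 <1
  x=-2.773: |R|=0.20014 <1
  x=-5.431: |R|=1.60222 >1
  x=-5.310: |R|=1.45738 >1
  x=-5.221: |R|=1.35467 >1
Interval (-4.8889, 0).

(-4.8889,0); λ=-8 ⇒ h* = (44/9)/8 = 0.6111.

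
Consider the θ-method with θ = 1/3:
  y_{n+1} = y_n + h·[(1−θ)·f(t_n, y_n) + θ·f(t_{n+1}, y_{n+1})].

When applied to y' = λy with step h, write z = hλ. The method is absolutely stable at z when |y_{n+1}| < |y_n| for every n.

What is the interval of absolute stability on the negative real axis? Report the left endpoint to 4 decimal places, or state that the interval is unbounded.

z∈(-6.0000,0).

Set f=λy, z=hλ:
  y_{n+1} = y_n + z·[2/3·y_n + 1/3·y_{n+1}] ⇒ (1 − 1/3z)y_{n+1} = (1 + 2/3z)y_n
  so R(z) = (1 + 2/3z)/(1 − 1/3z).

Find x<0 with |R(x)|<1.
x=-0.75: |R|=0.4000
R=−1: 1+2/3x = −1+1/3x ⇒ -1/3x=2 ⇒ x=2/(-1/3)=-6.0000
Confirm numerically:
  x=-5.054: |R|=0.88254 <1
  x=-3.566: |R|=0.62930 <1
  x=-2.456: |R|=0.35044 <1
  x=-6.300: |R|=1.03226 >1
  x=-6.235: |R|=1.02545 >1
Interval (-6.0000, 0).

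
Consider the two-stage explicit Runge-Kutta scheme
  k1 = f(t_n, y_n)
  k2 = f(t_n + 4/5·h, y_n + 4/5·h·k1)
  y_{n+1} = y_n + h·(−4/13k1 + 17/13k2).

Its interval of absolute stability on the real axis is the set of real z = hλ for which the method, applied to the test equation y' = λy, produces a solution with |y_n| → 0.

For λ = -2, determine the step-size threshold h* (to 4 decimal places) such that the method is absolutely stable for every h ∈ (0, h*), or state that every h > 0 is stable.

Test eqn y'=λy, z=hλ:
  k1=λy_n ⇒ h·k1=z·y_n;  k2=λ(1+4/5z)y_n ⇒ h·k2=z(1+4/5z)y_n
  y_{n+1}/y_n = 1 − 4/13z + 17/13z(1+4/5z) = 1 + z + 68/65z²
  ⇒ R(z) = 1 + z + 68/65z².

Boundary: |R(x)|=1, x<0.
x=-1.26: |R|=1.4009
R=1: x+68/65x²=0 ⇒ x=−65/68=-0.9559; min R=1−1/(4·68/65)=0.7610>−1
Confirm numerically:
  x=-0.504: |R|=0.76174 <1
  x=-0.412: |R|=0.76558 <1
  x=-0.410: |R|=0.76586 <1
  x=-1.548: |R|=1.95890 >1
  x=-1.422: |R|=1.69341 >1
  x=-1.005: |R|=1.05164 >1
Stable set (-0.9559, 0).

(-0.9559,0); λ=-2 ⇒ h* = (65/68)/2 = 0.4779.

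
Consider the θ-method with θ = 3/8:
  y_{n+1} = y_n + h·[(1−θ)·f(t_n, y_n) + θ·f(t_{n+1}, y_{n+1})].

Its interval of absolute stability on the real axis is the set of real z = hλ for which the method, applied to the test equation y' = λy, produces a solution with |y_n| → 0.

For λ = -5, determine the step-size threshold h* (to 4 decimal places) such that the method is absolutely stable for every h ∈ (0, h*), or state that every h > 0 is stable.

With y'=λy (z=hλ):
  y_{n+1} = y_n + z·[5/8·y_n + 3/8·y_{n+1}] ⇒ (1 − 3/8z)y_{n+1} = (1 + 5/8z)y_n
  ⇒ R(z) = (1 + 5/8z)/(1 − 3/8z).

Need |R(x)|<1, x<0.
x=-0.34: |R|=0.6984
R=−1: 1+5/8x = −1+3/8x ⇒ -1/4x=2 ⇒ x=2/(-1/4)=-8.0000
Confirm numerically:
  x=-5.479: |R|=0.79367 <1
  x=-4.859: |R|=0.72175 <1
  x=-4.805: |R|=0.71492 <1
  x=-8.497: |R|=1.02968 >1
  x=-8.289: |R|=1.01759 >1
Stable set (-8.0000, 0).

(-8.0000,0); λ=-5 ⇒ h* = (8)/5 = 1.6000.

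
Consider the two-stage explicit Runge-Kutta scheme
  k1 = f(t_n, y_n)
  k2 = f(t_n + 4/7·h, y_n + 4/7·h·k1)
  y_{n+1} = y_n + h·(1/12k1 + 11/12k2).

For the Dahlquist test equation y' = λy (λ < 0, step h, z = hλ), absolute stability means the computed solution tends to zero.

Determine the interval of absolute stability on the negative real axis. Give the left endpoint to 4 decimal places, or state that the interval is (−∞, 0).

With y'=λy (z=hλ):
  k1=λy_n ⇒ h·k1=z·y_n;  k2=λ(1+4/7z)y_n ⇒ h·k2=z(1+4/7z)y_n
  y_{n+1}/y_n = 1 + 1/12z + 11/12z(1+4/7z) = 1 + z + 11/21z²
  R(z) = 1 + z + 11/21z².

Need |R(x)|<1, x<0.
x=-0.59: |R|=0.5923
R=1: x+11/21x²=0 ⇒ x=−21/11=-1.9091; min R=1−1/(4·11/21)=0.5227>−1
Confirm numerically:
  x=-1.605: |R|=0.74435 <1
  x=-1.575: |R|=0.72438 <1
  x=-1.412: |R|=0.63234 <1
  x=-1.267: |R|=0.57387 <1
  x=-2.190: |R|=1.32224 >1
  x=-2.189: |R|=1.32095 >1
Interval (-1.9091, 0).

(-1.9091, 0).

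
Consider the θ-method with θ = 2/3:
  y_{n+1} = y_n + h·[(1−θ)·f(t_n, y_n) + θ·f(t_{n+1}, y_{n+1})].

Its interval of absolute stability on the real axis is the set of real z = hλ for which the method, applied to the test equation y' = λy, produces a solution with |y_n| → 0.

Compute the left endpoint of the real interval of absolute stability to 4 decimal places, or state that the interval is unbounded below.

Set f=λy, z=hλ:
  y_{n+1} = y_n + z·[1/3·y_n + 2/3·y_{n+1}] ⇒ (1 − 2/3z)y_{n+1} = (1 + 1/3z)y_n
  Hence R(z) = (1 + 1/3z)/(1 − 2/3z).

Find x<0 with |R(x)|<1.
x=-1.15: |R|=0.3491
x=-2: |R|=0.1429
x=-10: |R|=0.3043
x=-100: |R|=0.4778
θ=2/3≥1/2 ⇒ |1+1/3x|<|1−2/3x| ∀x<0 ⇒ interval (−∞,0).

interval (−∞, 0).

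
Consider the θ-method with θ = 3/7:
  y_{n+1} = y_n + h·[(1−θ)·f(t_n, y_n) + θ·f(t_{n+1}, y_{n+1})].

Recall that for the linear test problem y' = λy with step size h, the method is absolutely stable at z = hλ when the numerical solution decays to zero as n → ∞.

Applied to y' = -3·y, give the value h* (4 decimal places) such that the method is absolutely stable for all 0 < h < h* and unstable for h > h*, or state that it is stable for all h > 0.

Test eqn y'=λy, z=hλ:
  y_{n+1} = y_n + z·[4/7·y_n + 3/7·y_{n+1}] ⇒ (1 − 3/7z)y_{n+1} = (1 + 4/7z)y_n
  R(z) = (1 + 4/7z)/(1 − 3/7z).

Need |R(x)|<1, x<0.
x=-0.87: |R|=0.3663
R=−1: 1+4/7x = −1+3/7x ⇒ -1/7x=2 ⇒ x=2/(-1/7)=-14.0000
Confirm numerically:
  x=-13.800: |R|=0.99587 <1
  x=-10.413: |R|=0.90620 <1
  x=-8.887: |R|=0.84810 <1
  x=-14.175: |R|=1.00353 >1
  x=-14.166: |R|=1.00335 >1
  x=-14.122: |R|=1.00247 >1
So |R|<1 on (-14.0000, 0).

(-14.0000,0); λ=-3 ⇒ h* = (14)/3 = 4.6667.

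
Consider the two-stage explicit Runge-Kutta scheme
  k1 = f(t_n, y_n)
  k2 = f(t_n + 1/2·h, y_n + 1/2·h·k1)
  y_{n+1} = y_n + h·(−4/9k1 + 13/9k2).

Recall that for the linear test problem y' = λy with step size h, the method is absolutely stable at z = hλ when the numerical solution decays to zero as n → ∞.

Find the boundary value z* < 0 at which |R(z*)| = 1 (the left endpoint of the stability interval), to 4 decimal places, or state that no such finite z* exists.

With y'=λy (z=hλ):
  k1=λy_n ⇒ h·k1=z·y_n;  k2=λ(1+1/2z)y_n ⇒ h·k2=z(1+1/2z)y_n
  y_{n+1}/y_n = 1 − 4/9z + 13/9z(1+1/2z) = 1 + z + 13/18z²
  R(z) = 1 + z + 13/18z².

Solve |R(x)|<1 on ℝ⁻.
x=-1.3: |R|=0.9206
R=1: x+13/18x²=0 ⇒ x=−18/13=-1.3846; min R=1−1/(4·13/18)=0.6538>−1
Confirm numerically:
  x=-1.268: |R|=0.89321 <1
  x=-0.908: |R|=0.68745 <1
  x=-0.676: |R|=0.65404 <1
  x=-0.570: |R|=0.66465 <1
  x=-1.726: |R|=1.42555 >1
  x=-1.492: |R|=1.11571 >1
  x=-1.439: |R|=1.05652 >1
Stable set (-1.3846, 0).

z* = -1.3846.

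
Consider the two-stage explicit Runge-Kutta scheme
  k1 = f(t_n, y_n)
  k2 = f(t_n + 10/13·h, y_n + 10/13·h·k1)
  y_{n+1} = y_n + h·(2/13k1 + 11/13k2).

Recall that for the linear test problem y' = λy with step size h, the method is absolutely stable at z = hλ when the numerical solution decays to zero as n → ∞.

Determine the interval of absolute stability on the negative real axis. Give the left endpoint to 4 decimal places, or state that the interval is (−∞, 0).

With y'=λy (z=hλ):
  k1=λy_n ⇒ h·k1=z·y_n;  k2=λ(1+10/13z)y_n ⇒ h·k2=z(1+10/13z)y_n
  y_{n+1}/y_n = 1 + 2/13z + 11/13z(1+10/13z) = 1 + z + 110/169z²
  Hence R(z) = 1 + z + 110/169z².

Need |R(x)|<1, x<0.
x=-1.48: |R|=0.9457
R=1: x+110/169x²=0 ⇒ x=−169/110=-1.5364; min R=1−1/(4·110/169)=0.6159>−1
Confirm numerically:
  x=-1.242: |R|=0.76204 <1
  x=-0.948: |R|=0.63696 <1
  x=-0.921: |R|=0.63111 <1
  x=-2.109: |R|=1.78607 >1
  x=-1.988: |R|=1.58440 >1
Stable set (-1.5364, 0).

(-1.5364, 0).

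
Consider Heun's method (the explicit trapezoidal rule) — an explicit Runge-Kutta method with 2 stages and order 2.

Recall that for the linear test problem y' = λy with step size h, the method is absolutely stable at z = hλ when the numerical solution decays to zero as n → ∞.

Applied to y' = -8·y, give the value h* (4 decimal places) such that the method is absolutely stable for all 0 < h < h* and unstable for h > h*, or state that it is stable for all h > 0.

Set f=λy, z=hλ:
  order 2, 2-stage ⇒ R(z)=1+z+z^2/2
  (e.g. R(-1.71)=0.75205, |R|=0.75205)

Solve |R(x)|<1 on ℝ⁻.
x=-1.71: |R|=0.7520
|R(-2.37)|=1.4385 |R(-2.15)|=1.1612 |R(-0.86)|=0.5098
Bisect:
  x_lo=-2.5944 |R|=1.7711  x_hi=-0.2985 |R|=0.7461
  mid=-1.44647 |R|=0.59967 →hi
  mid=-2.02045 |R|=1.02066 →lo
  mid=-1.73346 |R|=0.76898 →hi
  mid=-1.87696 |R|=0.88453 →hi
  mid=-1.94870 |R|=0.95002 →hi
  mid=-1.98458 |R|=0.98470 →hi
  mid=-2.00252 |R|=1.00252 →lo
  ...
  [-2.00013,-1.99999] ⇒ x*=-2.0000
Stable set (-2.0000, 0).

(-2.0000,0); λ=-8 ⇒ h* = 0.2500.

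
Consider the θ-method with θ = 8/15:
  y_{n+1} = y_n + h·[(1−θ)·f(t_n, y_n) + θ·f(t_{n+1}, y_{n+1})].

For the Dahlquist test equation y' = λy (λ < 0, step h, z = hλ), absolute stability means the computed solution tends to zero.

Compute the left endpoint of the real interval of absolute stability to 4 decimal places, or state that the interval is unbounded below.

Test eqn y'=λy, z=hλ:
  y_{n+1} = y_n + z·[7/15·y_n + 8/15·y_{n+1}] ⇒ (1 − 8/15z)y_{n+1} = (1 + 7/15z)y_n
  Hence R(z) = (1 + 7/15z)/(1 − 8/15z).

Boundary: |R(x)|=1, x<0.
x=-0.53: |R|=0.5868
x=-2: |R|=0.0323
x=-10: |R|=0.5789
x=-100: |R|=0.8405
θ=8/15≥1/2 ⇒ |1+7/15x|<|1−8/15x| ∀x<0 ⇒ stable on all of ℝ⁻.

(−∞, 0) — no finite endpoint.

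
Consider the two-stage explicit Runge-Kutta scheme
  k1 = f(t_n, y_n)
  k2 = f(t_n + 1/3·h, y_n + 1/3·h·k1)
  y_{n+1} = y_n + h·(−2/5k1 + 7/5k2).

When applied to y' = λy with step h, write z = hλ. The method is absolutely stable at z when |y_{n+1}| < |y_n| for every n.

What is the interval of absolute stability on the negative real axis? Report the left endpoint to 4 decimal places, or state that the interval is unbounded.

With y'=λy (z=hλ):
  k1=λy_n ⇒ h·k1=z·y_n;  k2=λ(1+1/3z)y_n ⇒ h·k2=z(1+1/3z)y_n
  y_{n+1}/y_n = 1 − 2/5z + 7/5z(1+1/3z) = 1 + z + 7/15z²
  R(z) = 1 + z + 7/15z².

Solve |R(x)|<1 on ℝ⁻.
x=-1.69: |R|=0.6428
R=1: x+7/15x²=0 ⇒ x=−15/7=-2.1429; min R=1−1/(4·7/15)=0.4643>−1
Confirm numerically:
  x=-2.040: |R|=0.90208 <1
  x=-1.388: |R|=0.51105 <1
  x=-1.314: |R|=0.49174 <1
  x=-1.065: |R|=0.46431 <1
  x=-2.654: |R|=1.63307 >1
  x=-2.357: |R|=1.23554 >1
  x=-2.237: |R|=1.09828 >1
So |R|<1 on (-2.1429, 0).

z∈(-2.1429,0).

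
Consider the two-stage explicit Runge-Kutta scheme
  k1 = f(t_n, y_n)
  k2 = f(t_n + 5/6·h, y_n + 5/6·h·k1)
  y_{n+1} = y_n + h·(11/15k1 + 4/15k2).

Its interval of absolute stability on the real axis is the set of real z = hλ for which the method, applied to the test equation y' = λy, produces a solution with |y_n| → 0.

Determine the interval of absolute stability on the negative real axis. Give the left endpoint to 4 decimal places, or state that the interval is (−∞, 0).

With y'=λy (z=hλ):
  k1=λy_n ⇒ h·k1=z·y_n;  k2=λ(1+5/6z)y_n ⇒ h·k2=z(1+5/6z)y_n
  y_{n+1}/y_n = 1 + 11/15z + 4/15z(1+5/6z) = 1 + z + 2/9z²
  Hence R(z) = 1 + z + 2/9z².

Find x<0 with |R(x)|<1.
x=-1.35: |R|=0.0550
R=1: x+2/9x²=0 ⇒ x=−9/2=-4.5000; min R=1−1/(4·2/9)=-0.1250>−1
Confirm numerically:
  x=-4.229: |R|=0.74532 <1
  x=-4.053: |R|=0.59740 <1
  x=-3.747: |R|=0.37300 <1
  x=-2.639: |R|=0.09137 <1
  x=-4.999: |R|=1.55433 >1
  x=-4.659: |R|=1.16462 >1
Stable set (-4.5000, 0).

z∈(-4.5000,0).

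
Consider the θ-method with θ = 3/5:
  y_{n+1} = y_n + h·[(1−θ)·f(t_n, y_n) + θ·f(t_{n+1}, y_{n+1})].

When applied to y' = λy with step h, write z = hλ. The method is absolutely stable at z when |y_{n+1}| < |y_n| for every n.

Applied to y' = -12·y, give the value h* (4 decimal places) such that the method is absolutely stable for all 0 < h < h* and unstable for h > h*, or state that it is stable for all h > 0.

Test eqn y'=λy, z=hλ:
  y_{n+1} = y_n + z·[2/5·y_n + 3/5·y_{n+1}] ⇒ (1 − 3/5z)y_{n+1} = (1 + 2/5z)y_n
  R(z) = (1 + 2/5z)/(1 − 3/5z).

Need |R(x)|<1, x<0.
x=-0.68: |R|=0.5170
x=-2: |R|=0.0909
x=-10: |R|=0.4286
x=-100: |R|=0.6393
θ=3/5≥1/2 ⇒ |1+2/5x|<|1−3/5x| ∀x<0 ⇒ unbounded interval.

interval (−∞, 0). Any h>0 works for λ=-12.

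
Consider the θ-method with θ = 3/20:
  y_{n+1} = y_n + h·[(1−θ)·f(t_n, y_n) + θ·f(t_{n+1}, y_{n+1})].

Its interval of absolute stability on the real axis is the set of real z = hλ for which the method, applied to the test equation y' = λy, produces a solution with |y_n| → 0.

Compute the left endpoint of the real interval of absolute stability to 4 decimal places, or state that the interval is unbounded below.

With y'=λy (z=hλ):
  y_{n+1} = y_n + z·[17/20·y_n + 3/20·y_{n+1}] ⇒ (1 − 3/20z)y_{n+1} = (1 + 17/20z)y_n
  Hence R(z) = (1 + 17/20z)/(1 − 3/20z).

Find x<0 with |R(x)|<1.
x=-1.17: |R|=0.0047
R=−1: 1+17/20x = −1+3/20x ⇒ -7/10x=2 ⇒ x=2/(-7/10)=-2.8571
Confirm numerically:
  x=-1.976: |R|=0.52422 <1
  x=-1.964: |R|=0.51707 <1
  x=-1.717: |R|=0.36535 <1
  x=-1.339: |R|=0.11504 <1
  x=-3.349: |R|=1.22917 >1
  x=-3.032: |R|=1.08414 >1
So |R|<1 on (-2.8571, 0).

z* = -2.8571.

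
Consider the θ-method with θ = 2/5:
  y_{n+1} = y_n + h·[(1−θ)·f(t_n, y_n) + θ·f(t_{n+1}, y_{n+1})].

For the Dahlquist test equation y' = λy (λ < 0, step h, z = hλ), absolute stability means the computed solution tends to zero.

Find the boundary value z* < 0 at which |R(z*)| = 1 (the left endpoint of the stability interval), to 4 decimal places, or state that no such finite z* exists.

With y'=λy (z=hλ):
  y_{n+1} = y_n + z·[3/5·y_n + 2/5·y_{n+1}] ⇒ (1 − 2/5z)y_{n+1} = (1 + 3/5z)y_n
  so R(z) = (1 + 3/5z)/(1 − 2/5z).

Need |R(x)|<1, x<0.
x=-1.21: |R|=0.1846
R=−1: 1+3/5x = −1+2/5x ⇒ -1/5x=2 ⇒ x=2/(-1/5)=-10.0000
Confirm numerically:
  x=-7.474: |R|=0.87337 <1
  x=-6.832: |R|=0.83026 <1
  x=-6.515: |R|=0.80671 <1
  x=-6.470: |R|=0.80323 <1
  x=-10.444: |R|=1.01715 >1
  x=-10.380: |R|=1.01475 >1
Stable set (-10.0000, 0).

z* = -10.0000.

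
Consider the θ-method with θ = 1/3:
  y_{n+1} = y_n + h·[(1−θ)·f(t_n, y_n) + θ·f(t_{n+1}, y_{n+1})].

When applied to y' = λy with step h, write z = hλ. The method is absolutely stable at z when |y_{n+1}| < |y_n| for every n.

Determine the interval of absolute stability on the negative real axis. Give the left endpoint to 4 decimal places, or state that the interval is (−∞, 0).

On y'=λy, z=hλ:
  y_{n+1} = y_n + z·[2/3·y_n + 1/3·y_{n+1}] ⇒ (1 − 1/3z)y_{n+1} = (1 + 2/3z)y_n
  R(z) = (1 + 2/3z)/(1 − 1/3z).

Solve |R(x)|<1 on ℝ⁻.
x=-0.57: |R|=0.5210
R=−1: 1+2/3x = −1+1/3x ⇒ -1/3x=2 ⇒ x=2/(-1/3)=-6.0000
Confirm numerically:
  x=-5.067: |R|=0.88434 <1
  x=-3.417: |R|=0.59748 <1
  x=-2.592: |R|=0.39056 <1
  x=-6.438: |R|=1.04641 >1
  x=-6.249: |R|=1.02692 >1
Interval (-6.0000, 0).

z∈(-6.0000,0).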